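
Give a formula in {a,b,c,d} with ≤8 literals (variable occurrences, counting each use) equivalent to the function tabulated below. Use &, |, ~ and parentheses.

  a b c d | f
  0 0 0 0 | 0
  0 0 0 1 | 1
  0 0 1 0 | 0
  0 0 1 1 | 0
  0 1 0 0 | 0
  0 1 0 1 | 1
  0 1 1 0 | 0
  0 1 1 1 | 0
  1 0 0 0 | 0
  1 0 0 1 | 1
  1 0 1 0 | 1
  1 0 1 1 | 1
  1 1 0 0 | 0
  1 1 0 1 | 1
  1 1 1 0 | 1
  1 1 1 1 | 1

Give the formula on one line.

((c | d) & ((c & a) | ~c))

  (c | d) = 0111011101110111
  (c & a) = 0000000000110011
  ~c = 1100110011001100
  ((c & a) | ~c) = 1100110011111111
  ((c | d) & ((c & a) | ~c)) = 0100010001110111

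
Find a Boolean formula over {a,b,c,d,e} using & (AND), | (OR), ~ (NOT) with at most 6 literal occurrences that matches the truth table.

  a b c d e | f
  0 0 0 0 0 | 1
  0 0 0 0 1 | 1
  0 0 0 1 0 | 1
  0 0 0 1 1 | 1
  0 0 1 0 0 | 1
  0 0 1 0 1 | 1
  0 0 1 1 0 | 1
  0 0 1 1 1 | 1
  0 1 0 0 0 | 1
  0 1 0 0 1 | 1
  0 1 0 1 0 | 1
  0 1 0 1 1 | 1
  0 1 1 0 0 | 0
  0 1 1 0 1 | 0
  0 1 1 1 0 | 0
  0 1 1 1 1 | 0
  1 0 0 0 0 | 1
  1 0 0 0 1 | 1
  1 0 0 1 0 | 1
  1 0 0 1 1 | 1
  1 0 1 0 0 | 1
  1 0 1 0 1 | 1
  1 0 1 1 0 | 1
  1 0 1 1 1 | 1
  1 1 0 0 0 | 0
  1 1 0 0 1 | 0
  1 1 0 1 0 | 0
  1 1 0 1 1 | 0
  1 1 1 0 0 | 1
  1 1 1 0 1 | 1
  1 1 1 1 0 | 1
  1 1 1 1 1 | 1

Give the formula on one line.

((~b | (~c & ~a)) | (~b | (c & a)))

  ~b = 11111111000000001111111100000000
  ~c = 11110000111100001111000011110000
  ~a = 11111111111111110000000000000000
  (~c & ~a) = 11110000111100000000000000000000
  (~b | (~c & ~a)) = 11111111111100001111111100000000
  (c & a) = 00000000000000000000111100001111
  (~b | (c & a)) = 11111111000000001111111100001111
  ((~b | (~c & ~a)) | (~b | (c & a))) = 11111111111100001111111100001111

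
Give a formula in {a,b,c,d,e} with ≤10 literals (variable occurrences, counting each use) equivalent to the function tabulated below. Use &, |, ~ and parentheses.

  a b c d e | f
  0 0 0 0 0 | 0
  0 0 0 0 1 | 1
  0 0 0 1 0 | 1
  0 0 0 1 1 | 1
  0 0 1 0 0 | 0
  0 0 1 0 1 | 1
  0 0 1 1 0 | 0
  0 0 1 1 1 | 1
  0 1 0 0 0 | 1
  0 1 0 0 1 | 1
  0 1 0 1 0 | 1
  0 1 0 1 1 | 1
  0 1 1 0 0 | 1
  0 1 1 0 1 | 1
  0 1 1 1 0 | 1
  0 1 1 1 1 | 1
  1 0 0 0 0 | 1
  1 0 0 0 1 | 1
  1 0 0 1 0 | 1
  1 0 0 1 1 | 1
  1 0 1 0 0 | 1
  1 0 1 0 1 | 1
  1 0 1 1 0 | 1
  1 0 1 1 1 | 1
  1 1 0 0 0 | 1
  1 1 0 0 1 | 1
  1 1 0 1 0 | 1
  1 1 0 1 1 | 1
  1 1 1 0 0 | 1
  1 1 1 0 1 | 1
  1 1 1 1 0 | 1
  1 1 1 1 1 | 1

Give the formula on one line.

  ~a = 11111111111111110000000000000000
  (~a & e) = 01010101010101010000000000000000
  (d | (~a & e)) = 01110111011101110011001100110011
  ~c = 11110000111100001111000011110000
  (~c | e) = 11110101111101011111010111110101
  ((d | (~a & e)) & (~c | e)) = 01110101011101010011000100110001
  (e | ((d | (~a & e)) & (~c | e))) = 01110101011101010111010101110101
  (a | (e | ((d | (~a & e)) & (~c | e)))) = 01110101011101011111111111111111
  ((a | (e | ((d | (~a & e)) & (~c | e)))) | b) = 01110101111111111111111111111111

((a | (e | ((d | (~a & e)) & (~c | e)))) | b)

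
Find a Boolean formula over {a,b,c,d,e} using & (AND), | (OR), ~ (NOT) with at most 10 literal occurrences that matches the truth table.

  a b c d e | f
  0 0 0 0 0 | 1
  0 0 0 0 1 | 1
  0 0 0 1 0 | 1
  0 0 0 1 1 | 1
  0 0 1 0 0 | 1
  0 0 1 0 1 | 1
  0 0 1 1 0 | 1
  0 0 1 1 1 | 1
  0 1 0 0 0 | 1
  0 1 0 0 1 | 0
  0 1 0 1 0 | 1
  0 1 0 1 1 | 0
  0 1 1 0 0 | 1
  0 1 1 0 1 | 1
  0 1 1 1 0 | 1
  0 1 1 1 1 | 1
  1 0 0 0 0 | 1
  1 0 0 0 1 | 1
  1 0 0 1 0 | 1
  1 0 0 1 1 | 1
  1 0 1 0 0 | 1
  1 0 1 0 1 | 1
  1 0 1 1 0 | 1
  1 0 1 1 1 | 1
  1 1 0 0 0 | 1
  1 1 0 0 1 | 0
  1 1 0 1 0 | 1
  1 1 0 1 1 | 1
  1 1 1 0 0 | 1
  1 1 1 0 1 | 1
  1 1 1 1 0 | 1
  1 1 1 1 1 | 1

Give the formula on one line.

  ~b = 11111111000000001111111100000000
  ~e = 10101010101010101010101010101010
  (d & ~e) = 00100010001000100010001000100010
  (a | (d & ~e)) = 00100010001000101111111111111111
  (d & (a | (d & ~e))) = 00100010001000100011001100110011
  (~e | (d & (a | (d & ~e)))) = 10101010101010101011101110111011
  (~b | (~e | (d & (a | (d & ~e))))) = 11111111101010101111111110111011
  (c & e) = 00000101000001010000010100000101
  ((~b | (~e | (d & (a | (d & ~e))))) | (c & e)) = 11111111101011111111111110111111

((~b | (~e | (d & (a | (d & ~e))))) | (c & e))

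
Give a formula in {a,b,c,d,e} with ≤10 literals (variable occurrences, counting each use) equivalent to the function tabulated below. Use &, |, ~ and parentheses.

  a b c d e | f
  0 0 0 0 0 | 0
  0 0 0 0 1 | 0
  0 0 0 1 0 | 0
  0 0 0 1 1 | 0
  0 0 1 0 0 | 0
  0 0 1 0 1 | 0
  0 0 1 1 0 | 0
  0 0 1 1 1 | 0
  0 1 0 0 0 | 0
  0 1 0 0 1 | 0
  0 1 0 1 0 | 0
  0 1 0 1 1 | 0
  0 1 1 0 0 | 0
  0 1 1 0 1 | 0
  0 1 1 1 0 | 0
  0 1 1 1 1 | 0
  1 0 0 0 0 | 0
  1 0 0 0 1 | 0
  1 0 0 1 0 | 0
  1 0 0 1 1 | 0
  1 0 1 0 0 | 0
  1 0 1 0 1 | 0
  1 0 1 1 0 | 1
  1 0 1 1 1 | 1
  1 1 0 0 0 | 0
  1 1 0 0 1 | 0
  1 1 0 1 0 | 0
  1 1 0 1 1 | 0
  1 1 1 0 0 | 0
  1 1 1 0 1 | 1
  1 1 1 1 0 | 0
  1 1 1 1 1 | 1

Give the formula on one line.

((c & (d | b)) & (a & (~a | (((a & e) & b) | ~b))))

  (d | b) = 00110011111111110011001111111111
  (c & (d | b)) = 00000011000011110000001100001111
  ~a = 11111111111111110000000000000000
  (a & e) = 00000000000000000101010101010101
  ((a & e) & b) = 00000000000000000000000001010101
  ~b = 11111111000000001111111100000000
  (((a & e) & b) | ~b) = 11111111000000001111111101010101
  (~a | (((a & e) & b) | ~b)) = 11111111111111111111111101010101
  (a & (~a | (((a & e) & b) | ~b))) = 00000000000000001111111101010101
  ((c & (d | b)) & (a & (~a | (((a & e) & b) | ~b)))) = 00000000000000000000001100000101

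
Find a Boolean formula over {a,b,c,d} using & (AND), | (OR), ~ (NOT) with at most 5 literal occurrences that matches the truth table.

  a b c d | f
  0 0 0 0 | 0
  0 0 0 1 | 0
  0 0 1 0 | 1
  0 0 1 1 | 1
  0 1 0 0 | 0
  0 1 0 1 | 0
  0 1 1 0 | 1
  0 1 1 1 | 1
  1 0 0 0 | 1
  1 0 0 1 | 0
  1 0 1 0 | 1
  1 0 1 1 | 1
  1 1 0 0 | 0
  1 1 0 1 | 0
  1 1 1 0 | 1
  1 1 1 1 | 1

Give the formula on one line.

(c | (a & (~b & ~d)))

  ~b = 1111000011110000
  ~d = 1010101010101010
  (~b & ~d) = 1010000010100000
  (a & (~b & ~d)) = 0000000010100000
  (c | (a & (~b & ~d))) = 0011001110110011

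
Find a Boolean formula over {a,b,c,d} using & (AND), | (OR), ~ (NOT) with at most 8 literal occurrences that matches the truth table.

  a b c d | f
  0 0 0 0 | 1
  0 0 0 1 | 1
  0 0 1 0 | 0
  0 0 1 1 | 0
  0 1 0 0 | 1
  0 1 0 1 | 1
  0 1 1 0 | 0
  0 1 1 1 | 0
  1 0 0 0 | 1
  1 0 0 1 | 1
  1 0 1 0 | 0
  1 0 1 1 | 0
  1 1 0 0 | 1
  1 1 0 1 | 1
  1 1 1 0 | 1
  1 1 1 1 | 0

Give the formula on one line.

  ~c = 1100110011001100
  (~c & d) = 0100010001000100
  ~d = 1010101010101010
  ((~c & d) | ~d) = 1110111011101110
  (b & ~d) = 0000101000001010
  (a & (b & ~d)) = 0000000000001010
  ((a & (b & ~d)) | d) = 0101010101011111
  (~c | ((a & (b & ~d)) | d)) = 1101110111011111
  (((~c & d) | ~d) & (~c | ((a & (b & ~d)) | d))) = 1100110011001110

(((~c & d) | ~d) & (~c | ((a & (b & ~d)) | d)))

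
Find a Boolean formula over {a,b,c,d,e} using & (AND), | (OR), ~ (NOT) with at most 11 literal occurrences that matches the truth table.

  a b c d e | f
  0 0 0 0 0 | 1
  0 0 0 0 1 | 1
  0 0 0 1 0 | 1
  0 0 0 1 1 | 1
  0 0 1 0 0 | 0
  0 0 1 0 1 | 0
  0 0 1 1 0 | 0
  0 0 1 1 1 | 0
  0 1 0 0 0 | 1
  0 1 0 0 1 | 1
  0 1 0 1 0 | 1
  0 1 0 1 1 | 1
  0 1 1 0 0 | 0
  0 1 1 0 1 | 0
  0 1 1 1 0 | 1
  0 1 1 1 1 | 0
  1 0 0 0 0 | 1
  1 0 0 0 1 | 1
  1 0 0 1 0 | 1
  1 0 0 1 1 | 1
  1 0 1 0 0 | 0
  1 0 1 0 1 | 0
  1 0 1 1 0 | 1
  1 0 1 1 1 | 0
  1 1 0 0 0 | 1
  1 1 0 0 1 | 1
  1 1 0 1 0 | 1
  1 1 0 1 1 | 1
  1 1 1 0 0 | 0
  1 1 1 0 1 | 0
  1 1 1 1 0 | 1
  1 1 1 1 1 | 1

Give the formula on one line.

  ~c = 11110000111100001111000011110000
  ~e = 10101010101010101010101010101010
  (b | ~e) = 10101010111111111010101011111111
  (a & (b | ~e)) = 00000000000000001010101011111111
  ((a & (b | ~e)) & c) = 00000000000000000000101000001111
  (b & ~e) = 00000000101010100000000010101010
  (((a & (b | ~e)) & c) | (b & ~e)) = 00000000101010100000101010101111
  (d & (((a & (b | ~e)) & c) | (b & ~e))) = 00000000001000100000001000100011
  (~c | (d & (((a & (b | ~e)) & c) | (b & ~e)))) = 11110000111100101111001011110011

(~c | (d & (((a & (b | ~e)) & c) | (b & ~e))))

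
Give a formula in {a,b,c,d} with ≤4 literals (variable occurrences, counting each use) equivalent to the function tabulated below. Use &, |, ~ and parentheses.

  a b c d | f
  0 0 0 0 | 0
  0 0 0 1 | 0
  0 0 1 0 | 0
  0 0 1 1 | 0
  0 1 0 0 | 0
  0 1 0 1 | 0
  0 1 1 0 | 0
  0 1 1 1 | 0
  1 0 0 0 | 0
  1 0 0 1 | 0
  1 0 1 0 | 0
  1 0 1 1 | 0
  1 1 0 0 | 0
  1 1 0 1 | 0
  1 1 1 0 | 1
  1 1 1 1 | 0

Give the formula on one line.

((~d & c) & (a & b))

  ~d = 1010101010101010
  (~d & c) = 0010001000100010
  (a & b) = 0000000000001111
  ((~d & c) & (a & b)) = 0000000000000010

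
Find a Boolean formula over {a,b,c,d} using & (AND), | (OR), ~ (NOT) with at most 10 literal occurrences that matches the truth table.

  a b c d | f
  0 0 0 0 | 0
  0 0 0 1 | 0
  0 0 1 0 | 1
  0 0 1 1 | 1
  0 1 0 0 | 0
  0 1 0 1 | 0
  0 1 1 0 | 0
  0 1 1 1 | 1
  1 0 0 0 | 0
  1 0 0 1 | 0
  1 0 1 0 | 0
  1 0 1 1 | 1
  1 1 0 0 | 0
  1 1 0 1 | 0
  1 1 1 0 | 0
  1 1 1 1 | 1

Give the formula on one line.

(((((a & ~c) | (~b & ~a)) | d) & (~b & c)) | (c & d))

  ~c = 1100110011001100
  (a & ~c) = 0000000011001100
  ~b = 1111000011110000
  ~a = 1111111100000000
  (~b & ~a) = 1111000000000000
  ((a & ~c) | (~b & ~a)) = 1111000011001100
  (((a & ~c) | (~b & ~a)) | d) = 1111010111011101
  (~b & c) = 0011000000110000
  ((((a & ~c) | (~b & ~a)) | d) & (~b & c)) = 0011000000010000
  (c & d) = 0001000100010001
  (((((a & ~c) | (~b & ~a)) | d) & (~b & c)) | (c & d)) = 0011000100010001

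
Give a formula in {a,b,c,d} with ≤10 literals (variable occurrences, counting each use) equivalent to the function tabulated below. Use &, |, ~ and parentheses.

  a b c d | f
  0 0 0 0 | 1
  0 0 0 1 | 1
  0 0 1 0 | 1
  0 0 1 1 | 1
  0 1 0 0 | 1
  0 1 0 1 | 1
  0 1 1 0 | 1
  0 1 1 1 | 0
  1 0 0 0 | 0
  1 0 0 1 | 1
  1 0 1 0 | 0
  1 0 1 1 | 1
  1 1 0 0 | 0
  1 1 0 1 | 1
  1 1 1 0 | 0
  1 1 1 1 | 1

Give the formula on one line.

(((((a & (~c | d)) | ~d) | ~c) | ~b) & (~a | d))

  ~c = 1100110011001100
  (~c | d) = 1101110111011101
  (a & (~c | d)) = 0000000011011101
  ~d = 1010101010101010
  ((a & (~c | d)) | ~d) = 1010101011111111
  (((a & (~c | d)) | ~d) | ~c) = 1110111011111111
  ~b = 1111000011110000
  ((((a & (~c | d)) | ~d) | ~c) | ~b) = 1111111011111111
  ~a = 1111111100000000
  (~a | d) = 1111111101010101
  (((((a & (~c | d)) | ~d) | ~c) | ~b) & (~a | d)) = 1111111001010101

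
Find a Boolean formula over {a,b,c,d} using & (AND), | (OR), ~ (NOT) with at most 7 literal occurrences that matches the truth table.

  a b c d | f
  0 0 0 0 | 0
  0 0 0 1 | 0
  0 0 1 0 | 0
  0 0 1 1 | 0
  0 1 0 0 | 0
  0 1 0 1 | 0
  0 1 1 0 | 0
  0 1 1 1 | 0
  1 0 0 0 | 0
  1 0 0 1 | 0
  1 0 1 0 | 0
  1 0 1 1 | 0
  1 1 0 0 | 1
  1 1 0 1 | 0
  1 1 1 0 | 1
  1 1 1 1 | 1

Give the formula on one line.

((b & (~d | (c | ~b))) & a)

  ~d = 1010101010101010
  ~b = 1111000011110000
  (c | ~b) = 1111001111110011
  (~d | (c | ~b)) = 1111101111111011
  (b & (~d | (c | ~b))) = 0000101100001011
  ((b & (~d | (c | ~b))) & a) = 0000000000001011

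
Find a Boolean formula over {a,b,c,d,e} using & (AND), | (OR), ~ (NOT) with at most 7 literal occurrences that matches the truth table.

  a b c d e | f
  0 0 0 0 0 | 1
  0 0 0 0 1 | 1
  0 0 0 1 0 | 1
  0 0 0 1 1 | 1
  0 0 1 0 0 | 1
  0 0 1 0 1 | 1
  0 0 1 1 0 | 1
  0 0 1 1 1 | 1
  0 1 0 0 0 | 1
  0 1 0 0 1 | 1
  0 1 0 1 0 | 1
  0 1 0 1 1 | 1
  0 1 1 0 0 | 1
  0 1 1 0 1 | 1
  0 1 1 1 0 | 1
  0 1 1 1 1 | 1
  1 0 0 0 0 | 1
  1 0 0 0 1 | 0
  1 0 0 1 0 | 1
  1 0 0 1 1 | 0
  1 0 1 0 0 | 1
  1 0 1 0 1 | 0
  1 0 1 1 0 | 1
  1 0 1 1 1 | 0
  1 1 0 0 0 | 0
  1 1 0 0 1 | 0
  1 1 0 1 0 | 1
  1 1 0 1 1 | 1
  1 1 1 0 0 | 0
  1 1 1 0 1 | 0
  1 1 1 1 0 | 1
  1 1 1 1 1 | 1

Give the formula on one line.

  (d & b) = 00000000001100110000000000110011
  ~a = 11111111111111110000000000000000
  ~e = 10101010101010101010101010101010
  ~b = 11111111000000001111111100000000
  (~e & ~b) = 10101010000000001010101000000000
  (~a | (~e & ~b)) = 11111111111111111010101000000000
  ((d & b) | (~a | (~e & ~b))) = 11111111111111111010101000110011

((d & b) | (~a | (~e & ~b)))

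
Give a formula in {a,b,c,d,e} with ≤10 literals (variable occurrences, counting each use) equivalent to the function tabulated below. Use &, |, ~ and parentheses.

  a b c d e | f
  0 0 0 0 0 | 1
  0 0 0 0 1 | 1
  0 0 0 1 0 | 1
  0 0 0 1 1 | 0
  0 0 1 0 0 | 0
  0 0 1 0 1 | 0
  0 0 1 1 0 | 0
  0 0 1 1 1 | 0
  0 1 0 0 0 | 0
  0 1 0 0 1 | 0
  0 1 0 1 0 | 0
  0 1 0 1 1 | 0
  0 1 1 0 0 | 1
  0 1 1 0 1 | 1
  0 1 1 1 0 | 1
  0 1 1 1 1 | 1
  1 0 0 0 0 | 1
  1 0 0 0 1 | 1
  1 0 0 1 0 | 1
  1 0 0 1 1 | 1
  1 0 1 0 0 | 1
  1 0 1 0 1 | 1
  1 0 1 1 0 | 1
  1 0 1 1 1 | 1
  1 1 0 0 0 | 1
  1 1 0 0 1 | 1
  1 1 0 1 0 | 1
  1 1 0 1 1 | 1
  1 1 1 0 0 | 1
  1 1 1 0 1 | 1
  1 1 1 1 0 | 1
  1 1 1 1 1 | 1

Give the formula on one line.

((((~e | (~d | c)) & (~c & ~b)) | (c & b)) | a)

  ~e = 10101010101010101010101010101010
  ~d = 11001100110011001100110011001100
  (~d | c) = 11001111110011111100111111001111
  (~e | (~d | c)) = 11101111111011111110111111101111
  ~c = 11110000111100001111000011110000
  ~b = 11111111000000001111111100000000
  (~c & ~b) = 11110000000000001111000000000000
  ((~e | (~d | c)) & (~c & ~b)) = 11100000000000001110000000000000
  (c & b) = 00000000000011110000000000001111
  (((~e | (~d | c)) & (~c & ~b)) | (c & b)) = 11100000000011111110000000001111
  ((((~e | (~d | c)) & (~c & ~b)) | (c & b)) | a) = 11100000000011111111111111111111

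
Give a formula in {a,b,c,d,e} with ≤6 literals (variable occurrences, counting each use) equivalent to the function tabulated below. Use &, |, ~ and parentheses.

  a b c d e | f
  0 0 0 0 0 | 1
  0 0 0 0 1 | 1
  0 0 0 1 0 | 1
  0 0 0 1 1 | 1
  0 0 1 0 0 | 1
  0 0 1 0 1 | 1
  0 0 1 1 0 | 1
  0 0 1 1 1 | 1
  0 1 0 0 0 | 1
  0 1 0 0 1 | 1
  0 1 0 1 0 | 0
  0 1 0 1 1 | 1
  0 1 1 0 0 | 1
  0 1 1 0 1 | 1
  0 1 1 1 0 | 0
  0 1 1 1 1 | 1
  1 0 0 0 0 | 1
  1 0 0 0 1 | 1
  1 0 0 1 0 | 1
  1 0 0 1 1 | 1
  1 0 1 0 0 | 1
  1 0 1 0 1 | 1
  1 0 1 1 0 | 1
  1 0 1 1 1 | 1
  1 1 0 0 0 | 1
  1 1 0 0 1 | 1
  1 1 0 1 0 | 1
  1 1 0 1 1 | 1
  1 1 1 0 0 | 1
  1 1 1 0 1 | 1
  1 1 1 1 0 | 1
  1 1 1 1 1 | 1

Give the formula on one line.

(a | ((~b | ~d) | ((~a & e) | ~b)))

  ~b = 11111111000000001111111100000000
  ~d = 11001100110011001100110011001100
  (~b | ~d) = 11111111110011001111111111001100
  ~a = 11111111111111110000000000000000
  (~a & e) = 01010101010101010000000000000000
  ((~a & e) | ~b) = 11111111010101011111111100000000
  ((~b | ~d) | ((~a & e) | ~b)) = 11111111110111011111111111001100
  (a | ((~b | ~d) | ((~a & e) | ~b))) = 11111111110111011111111111111111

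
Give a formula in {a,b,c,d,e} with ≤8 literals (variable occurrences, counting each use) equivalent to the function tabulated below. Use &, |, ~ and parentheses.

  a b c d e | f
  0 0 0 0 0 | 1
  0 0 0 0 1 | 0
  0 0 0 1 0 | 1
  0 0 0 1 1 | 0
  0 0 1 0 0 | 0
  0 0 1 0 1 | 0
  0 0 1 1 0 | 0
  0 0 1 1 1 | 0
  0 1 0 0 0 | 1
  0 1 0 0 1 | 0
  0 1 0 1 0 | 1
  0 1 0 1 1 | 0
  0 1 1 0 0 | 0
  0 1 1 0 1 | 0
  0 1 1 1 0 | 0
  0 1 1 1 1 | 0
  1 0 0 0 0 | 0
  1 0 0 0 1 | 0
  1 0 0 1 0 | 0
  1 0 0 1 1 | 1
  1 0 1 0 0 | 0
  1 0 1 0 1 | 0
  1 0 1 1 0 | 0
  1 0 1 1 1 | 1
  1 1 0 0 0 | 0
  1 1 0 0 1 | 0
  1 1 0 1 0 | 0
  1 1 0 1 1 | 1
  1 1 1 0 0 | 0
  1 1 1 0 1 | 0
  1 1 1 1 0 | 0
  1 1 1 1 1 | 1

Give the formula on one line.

  ~a = 11111111111111110000000000000000
  (e | ~a) = 11111111111111110101010101010101
  (d & a) = 00000000000000000011001100110011
  ~b = 11111111000000001111111100000000
  (~b & e) = 01010101000000000101010100000000
  ~c = 11110000111100001111000011110000
  ((~b & e) | ~c) = 11110101111100001111010111110000
  ~e = 10101010101010101010101010101010
  (((~b & e) | ~c) & ~e) = 10100000101000001010000010100000
  ((d & a) | (((~b & e) | ~c) & ~e)) = 10100000101000001011001110110011
  ((e | ~a) & ((d & a) | (((~b & e) | ~c) & ~e))) = 10100000101000000001000100010001

((e | ~a) & ((d & a) | (((~b & e) | ~c) & ~e)))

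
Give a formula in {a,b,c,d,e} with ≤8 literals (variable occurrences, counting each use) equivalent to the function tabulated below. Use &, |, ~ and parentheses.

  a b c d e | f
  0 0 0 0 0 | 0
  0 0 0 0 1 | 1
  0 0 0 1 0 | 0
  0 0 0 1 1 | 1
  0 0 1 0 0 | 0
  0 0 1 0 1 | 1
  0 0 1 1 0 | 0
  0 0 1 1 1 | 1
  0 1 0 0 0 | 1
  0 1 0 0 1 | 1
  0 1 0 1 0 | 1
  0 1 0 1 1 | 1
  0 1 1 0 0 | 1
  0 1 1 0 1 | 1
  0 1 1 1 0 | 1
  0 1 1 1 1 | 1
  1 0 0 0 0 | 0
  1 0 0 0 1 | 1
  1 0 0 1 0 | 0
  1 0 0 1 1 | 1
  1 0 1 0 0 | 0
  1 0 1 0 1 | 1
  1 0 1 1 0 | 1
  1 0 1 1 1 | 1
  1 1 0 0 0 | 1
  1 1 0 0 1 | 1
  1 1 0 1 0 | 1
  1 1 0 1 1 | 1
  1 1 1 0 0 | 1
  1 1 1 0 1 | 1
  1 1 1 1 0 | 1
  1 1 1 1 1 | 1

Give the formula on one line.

(b | ((a & (c & d)) | e))

  (c & d) = 00000011000000110000001100000011
  (a & (c & d)) = 00000000000000000000001100000011
  ((a & (c & d)) | e) = 01010101010101010101011101010111
  (b | ((a & (c & d)) | e)) = 01010101111111110101011111111111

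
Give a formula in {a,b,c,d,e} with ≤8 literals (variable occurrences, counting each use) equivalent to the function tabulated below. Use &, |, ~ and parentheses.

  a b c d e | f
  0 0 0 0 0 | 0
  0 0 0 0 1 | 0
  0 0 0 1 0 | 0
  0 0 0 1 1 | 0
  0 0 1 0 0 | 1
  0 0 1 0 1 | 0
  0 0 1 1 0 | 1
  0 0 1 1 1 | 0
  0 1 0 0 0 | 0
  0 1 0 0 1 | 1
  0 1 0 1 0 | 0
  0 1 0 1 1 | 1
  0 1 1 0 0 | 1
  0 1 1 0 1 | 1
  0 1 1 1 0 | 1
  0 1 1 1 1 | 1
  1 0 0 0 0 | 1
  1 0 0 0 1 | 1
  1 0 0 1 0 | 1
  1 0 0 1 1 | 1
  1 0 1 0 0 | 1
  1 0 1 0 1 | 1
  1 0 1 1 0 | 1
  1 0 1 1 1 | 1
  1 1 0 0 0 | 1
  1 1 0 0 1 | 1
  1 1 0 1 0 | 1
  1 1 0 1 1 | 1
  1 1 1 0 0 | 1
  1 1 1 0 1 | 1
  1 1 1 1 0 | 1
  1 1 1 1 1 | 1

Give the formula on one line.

((b & e) | (a | (~e & c)))

  (b & e) = 00000000010101010000000001010101
  ~e = 10101010101010101010101010101010
  (~e & c) = 00001010000010100000101000001010
  (a | (~e & c)) = 00001010000010101111111111111111
  ((b & e) | (a | (~e & c))) = 00001010010111111111111111111111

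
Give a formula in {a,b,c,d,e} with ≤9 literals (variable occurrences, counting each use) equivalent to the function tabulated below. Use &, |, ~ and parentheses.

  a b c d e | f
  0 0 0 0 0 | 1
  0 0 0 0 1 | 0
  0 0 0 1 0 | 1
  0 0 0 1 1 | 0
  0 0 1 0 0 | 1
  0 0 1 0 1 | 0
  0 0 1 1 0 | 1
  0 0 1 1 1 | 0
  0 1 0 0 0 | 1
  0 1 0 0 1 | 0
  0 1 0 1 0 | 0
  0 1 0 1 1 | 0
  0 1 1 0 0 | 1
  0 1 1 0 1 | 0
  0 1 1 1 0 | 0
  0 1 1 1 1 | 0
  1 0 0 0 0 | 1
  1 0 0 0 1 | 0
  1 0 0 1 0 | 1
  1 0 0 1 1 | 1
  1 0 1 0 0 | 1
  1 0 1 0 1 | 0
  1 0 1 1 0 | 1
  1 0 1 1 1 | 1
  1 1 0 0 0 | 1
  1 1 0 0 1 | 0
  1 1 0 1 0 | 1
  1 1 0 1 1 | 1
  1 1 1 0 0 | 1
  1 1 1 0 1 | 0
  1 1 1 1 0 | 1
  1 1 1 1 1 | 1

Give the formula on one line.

(((~d | ~b) & ~e) | (a & (d & (a | ~c))))

  ~d = 11001100110011001100110011001100
  ~b = 11111111000000001111111100000000
  (~d | ~b) = 11111111110011001111111111001100
  ~e = 10101010101010101010101010101010
  ((~d | ~b) & ~e) = 10101010100010001010101010001000
  ~c = 11110000111100001111000011110000
  (a | ~c) = 11110000111100001111111111111111
  (d & (a | ~c)) = 00110000001100000011001100110011
  (a & (d & (a | ~c))) = 00000000000000000011001100110011
  (((~d | ~b) & ~e) | (a & (d & (a | ~c)))) = 10101010100010001011101110111011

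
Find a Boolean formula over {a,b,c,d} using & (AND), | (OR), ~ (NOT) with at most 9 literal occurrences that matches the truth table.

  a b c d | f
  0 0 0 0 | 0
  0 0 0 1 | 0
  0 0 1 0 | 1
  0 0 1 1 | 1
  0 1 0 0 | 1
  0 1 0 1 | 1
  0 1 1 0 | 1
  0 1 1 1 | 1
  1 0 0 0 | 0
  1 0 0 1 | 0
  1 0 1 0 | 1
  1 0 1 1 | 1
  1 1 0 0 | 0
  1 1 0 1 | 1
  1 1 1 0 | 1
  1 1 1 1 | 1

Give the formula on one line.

(((~a | d) & (b & (a | ~c))) | c)

  ~a = 1111111100000000
  (~a | d) = 1111111101010101
  ~c = 1100110011001100
  (a | ~c) = 1100110011111111
  (b & (a | ~c)) = 0000110000001111
  ((~a | d) & (b & (a | ~c))) = 0000110000000101
  (((~a | d) & (b & (a | ~c))) | c) = 0011111100110111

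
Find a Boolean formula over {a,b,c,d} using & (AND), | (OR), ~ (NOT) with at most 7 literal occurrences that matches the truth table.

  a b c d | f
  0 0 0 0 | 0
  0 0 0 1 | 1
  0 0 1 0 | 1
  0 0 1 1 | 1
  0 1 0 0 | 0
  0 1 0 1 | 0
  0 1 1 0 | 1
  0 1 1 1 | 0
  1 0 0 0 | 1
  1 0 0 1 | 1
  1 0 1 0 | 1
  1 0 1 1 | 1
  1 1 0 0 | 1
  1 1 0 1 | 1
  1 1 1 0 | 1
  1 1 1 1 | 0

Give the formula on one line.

  ~c = 1100110011001100
  (~c & a) = 0000000011001100
  ~b = 1111000011110000
  ((~c & a) | ~b) = 1111000011111100
  (a | d) = 0101010111111111
  (((~c & a) | ~b) & (a | d)) = 0101000011111100
  ~d = 1010101010101010
  (~d & c) = 0010001000100010
  ((((~c & a) | ~b) & (a | d)) | (~d & c)) = 0111001011111110

((((~c & a) | ~b) & (a | d)) | (~d & c))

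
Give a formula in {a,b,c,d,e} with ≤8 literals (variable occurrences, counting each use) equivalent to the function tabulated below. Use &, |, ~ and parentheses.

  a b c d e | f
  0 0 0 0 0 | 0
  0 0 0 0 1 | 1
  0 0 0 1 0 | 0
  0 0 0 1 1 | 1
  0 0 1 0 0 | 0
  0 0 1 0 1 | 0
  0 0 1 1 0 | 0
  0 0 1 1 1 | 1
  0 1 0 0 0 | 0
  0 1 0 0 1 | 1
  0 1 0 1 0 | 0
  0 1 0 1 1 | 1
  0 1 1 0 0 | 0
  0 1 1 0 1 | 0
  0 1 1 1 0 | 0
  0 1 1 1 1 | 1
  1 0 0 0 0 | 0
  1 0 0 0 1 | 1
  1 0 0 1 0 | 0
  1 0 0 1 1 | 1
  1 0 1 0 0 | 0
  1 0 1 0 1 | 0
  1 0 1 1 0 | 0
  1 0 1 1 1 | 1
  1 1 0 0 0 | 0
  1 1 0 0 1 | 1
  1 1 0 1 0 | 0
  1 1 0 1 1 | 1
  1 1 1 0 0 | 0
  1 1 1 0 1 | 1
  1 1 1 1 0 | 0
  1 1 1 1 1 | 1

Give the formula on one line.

(e & ((~c | (d & e)) | (b & (a & ~d))))

  ~c = 11110000111100001111000011110000
  (d & e) = 00010001000100010001000100010001
  (~c | (d & e)) = 11110001111100011111000111110001
  ~d = 11001100110011001100110011001100
  (a & ~d) = 00000000000000001100110011001100
  (b & (a & ~d)) = 00000000000000000000000011001100
  ((~c | (d & e)) | (b & (a & ~d))) = 11110001111100011111000111111101
  (e & ((~c | (d & e)) | (b & (a & ~d)))) = 01010001010100010101000101010101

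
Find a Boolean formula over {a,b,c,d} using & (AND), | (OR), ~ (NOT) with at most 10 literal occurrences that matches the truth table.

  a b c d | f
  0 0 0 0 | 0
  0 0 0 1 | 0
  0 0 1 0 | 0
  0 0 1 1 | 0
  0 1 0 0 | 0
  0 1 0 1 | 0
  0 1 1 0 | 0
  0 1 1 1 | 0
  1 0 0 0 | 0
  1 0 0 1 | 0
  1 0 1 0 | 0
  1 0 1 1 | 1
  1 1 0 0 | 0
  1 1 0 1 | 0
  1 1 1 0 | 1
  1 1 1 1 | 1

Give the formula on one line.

  (d | b) = 0101111101011111
  (c & a) = 0000000000110011
  (b | (c & a)) = 0000111100111111
  (a & (b | (c & a))) = 0000000000111111
  ((d | b) & (a & (b | (c & a)))) = 0000000000011111
  (((d | b) & (a & (b | (c & a)))) & c) = 0000000000010011

(((d | b) & (a & (b | (c & a)))) & c)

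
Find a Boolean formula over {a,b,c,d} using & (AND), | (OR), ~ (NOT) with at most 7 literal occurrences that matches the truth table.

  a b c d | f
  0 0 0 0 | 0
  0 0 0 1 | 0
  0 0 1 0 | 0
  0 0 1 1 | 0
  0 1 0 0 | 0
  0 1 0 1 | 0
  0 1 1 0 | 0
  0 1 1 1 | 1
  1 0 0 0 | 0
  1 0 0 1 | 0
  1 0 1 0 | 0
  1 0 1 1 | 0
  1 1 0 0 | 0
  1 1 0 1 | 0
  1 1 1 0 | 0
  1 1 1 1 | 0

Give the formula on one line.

(((~a | ~b) & b) & (c & (d & b)))

  ~a = 1111111100000000
  ~b = 1111000011110000
  (~a | ~b) = 1111111111110000
  ((~a | ~b) & b) = 0000111100000000
  (d & b) = 0000010100000101
  (c & (d & b)) = 0000000100000001
  (((~a | ~b) & b) & (c & (d & b))) = 0000000100000000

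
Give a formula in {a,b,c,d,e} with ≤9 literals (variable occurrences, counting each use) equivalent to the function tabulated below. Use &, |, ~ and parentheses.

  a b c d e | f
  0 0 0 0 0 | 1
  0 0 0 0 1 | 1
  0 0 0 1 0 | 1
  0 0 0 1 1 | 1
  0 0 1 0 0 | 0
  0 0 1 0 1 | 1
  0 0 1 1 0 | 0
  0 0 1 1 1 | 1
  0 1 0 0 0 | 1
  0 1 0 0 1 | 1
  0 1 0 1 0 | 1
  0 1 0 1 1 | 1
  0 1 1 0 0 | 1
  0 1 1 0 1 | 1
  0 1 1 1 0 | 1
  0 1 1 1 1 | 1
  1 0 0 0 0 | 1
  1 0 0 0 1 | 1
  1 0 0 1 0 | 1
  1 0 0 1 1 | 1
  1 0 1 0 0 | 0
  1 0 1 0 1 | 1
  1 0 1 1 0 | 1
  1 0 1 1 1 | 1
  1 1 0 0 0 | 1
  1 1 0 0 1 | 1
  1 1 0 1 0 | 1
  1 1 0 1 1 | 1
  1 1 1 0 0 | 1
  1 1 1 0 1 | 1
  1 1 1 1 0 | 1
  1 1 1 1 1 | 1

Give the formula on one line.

(~c | ((b | e) | ((~e & (d | e)) & (a | (e | b)))))

  ~c = 11110000111100001111000011110000
  (b | e) = 01010101111111110101010111111111
  ~e = 10101010101010101010101010101010
  (d | e) = 01110111011101110111011101110111
  (~e & (d | e)) = 00100010001000100010001000100010
  (e | b) = 01010101111111110101010111111111
  (a | (e | b)) = 01010101111111111111111111111111
  ((~e & (d | e)) & (a | (e | b))) = 00000000001000100010001000100010
  ((b | e) | ((~e & (d | e)) & (a | (e | b)))) = 01010101111111110111011111111111
  (~c | ((b | e) | ((~e & (d | e)) & (a | (e | b))))) = 11110101111111111111011111111111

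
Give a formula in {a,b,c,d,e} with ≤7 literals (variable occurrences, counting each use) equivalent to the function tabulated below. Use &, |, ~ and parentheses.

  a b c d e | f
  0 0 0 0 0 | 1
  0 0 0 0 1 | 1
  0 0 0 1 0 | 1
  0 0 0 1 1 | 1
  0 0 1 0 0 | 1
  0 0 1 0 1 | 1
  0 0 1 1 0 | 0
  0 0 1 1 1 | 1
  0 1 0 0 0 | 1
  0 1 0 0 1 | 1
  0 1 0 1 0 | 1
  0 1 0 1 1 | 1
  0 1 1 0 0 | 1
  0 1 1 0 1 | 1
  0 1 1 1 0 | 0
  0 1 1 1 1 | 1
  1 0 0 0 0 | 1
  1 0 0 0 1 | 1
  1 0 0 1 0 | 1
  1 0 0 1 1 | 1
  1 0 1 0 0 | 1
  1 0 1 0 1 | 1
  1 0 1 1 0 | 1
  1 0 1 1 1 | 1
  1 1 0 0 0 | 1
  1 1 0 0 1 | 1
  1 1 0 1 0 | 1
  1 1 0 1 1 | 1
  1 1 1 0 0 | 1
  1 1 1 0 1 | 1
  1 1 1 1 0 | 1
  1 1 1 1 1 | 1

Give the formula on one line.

((a | e) | (~a & (~d | ((~d | ~c) & d))))

  (a | e) = 01010101010101011111111111111111
  ~a = 11111111111111110000000000000000
  ~d = 11001100110011001100110011001100
  ~c = 11110000111100001111000011110000
  (~d | ~c) = 11111100111111001111110011111100
  ((~d | ~c) & d) = 00110000001100000011000000110000
  (~d | ((~d | ~c) & d)) = 11111100111111001111110011111100
  (~a & (~d | ((~d | ~c) & d))) = 11111100111111000000000000000000
  ((a | e) | (~a & (~d | ((~d | ~c) & d)))) = 11111101111111011111111111111111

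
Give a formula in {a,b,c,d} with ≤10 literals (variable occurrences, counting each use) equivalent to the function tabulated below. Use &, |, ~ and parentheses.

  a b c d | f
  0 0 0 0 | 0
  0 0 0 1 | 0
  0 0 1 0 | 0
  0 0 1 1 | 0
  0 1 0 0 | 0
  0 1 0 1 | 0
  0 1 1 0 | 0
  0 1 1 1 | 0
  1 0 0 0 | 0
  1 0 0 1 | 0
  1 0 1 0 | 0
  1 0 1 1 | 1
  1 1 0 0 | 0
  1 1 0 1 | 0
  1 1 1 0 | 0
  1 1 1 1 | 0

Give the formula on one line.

  (a & c) = 0000000000110011
  ~b = 1111000011110000
  (d & ~b) = 0101000001010000
  ~d = 1010101010101010
  (a | b) = 0000111111111111
  (~d | (a | b)) = 1010111111111111
  ((d & ~b) & (~d | (a | b))) = 0000000001010000
  ((a & c) & ((d & ~b) & (~d | (a | b)))) = 0000000000010000

((a & c) & ((d & ~b) & (~d | (a | b))))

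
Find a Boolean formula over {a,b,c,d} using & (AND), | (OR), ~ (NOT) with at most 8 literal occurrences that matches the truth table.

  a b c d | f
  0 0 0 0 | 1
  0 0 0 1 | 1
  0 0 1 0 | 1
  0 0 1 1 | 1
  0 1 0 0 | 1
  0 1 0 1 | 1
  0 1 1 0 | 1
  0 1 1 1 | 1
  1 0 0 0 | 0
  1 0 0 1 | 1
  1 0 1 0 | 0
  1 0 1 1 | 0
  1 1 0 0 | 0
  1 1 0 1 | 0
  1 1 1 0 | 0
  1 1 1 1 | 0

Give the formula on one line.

((((d & ~c) | b) & ~b) | ~a)

  ~c = 1100110011001100
  (d & ~c) = 0100010001000100
  ((d & ~c) | b) = 0100111101001111
  ~b = 1111000011110000
  (((d & ~c) | b) & ~b) = 0100000001000000
  ~a = 1111111100000000
  ((((d & ~c) | b) & ~b) | ~a) = 1111111101000000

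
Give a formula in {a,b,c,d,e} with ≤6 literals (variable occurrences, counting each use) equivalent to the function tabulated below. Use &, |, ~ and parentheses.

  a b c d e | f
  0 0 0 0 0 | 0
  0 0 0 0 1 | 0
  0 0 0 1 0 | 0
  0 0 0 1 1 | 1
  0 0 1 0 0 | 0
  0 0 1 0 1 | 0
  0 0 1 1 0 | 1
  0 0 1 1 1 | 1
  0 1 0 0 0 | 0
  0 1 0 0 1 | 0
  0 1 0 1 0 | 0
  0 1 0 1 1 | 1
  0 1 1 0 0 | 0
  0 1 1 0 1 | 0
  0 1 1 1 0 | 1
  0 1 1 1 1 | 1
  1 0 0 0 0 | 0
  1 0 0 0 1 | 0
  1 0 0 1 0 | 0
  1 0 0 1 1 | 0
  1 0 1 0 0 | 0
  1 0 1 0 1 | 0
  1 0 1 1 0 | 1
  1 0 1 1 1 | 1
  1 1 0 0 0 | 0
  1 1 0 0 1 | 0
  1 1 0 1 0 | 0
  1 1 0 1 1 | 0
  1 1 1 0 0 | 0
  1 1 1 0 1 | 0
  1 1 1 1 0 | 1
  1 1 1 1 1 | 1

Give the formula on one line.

  ~a = 11111111111111110000000000000000
  (e & ~a) = 01010101010101010000000000000000
  (c | (e & ~a)) = 01011111010111110000111100001111
  ((c | (e & ~a)) & d) = 00010011000100110000001100000011

((c | (e & ~a)) & d)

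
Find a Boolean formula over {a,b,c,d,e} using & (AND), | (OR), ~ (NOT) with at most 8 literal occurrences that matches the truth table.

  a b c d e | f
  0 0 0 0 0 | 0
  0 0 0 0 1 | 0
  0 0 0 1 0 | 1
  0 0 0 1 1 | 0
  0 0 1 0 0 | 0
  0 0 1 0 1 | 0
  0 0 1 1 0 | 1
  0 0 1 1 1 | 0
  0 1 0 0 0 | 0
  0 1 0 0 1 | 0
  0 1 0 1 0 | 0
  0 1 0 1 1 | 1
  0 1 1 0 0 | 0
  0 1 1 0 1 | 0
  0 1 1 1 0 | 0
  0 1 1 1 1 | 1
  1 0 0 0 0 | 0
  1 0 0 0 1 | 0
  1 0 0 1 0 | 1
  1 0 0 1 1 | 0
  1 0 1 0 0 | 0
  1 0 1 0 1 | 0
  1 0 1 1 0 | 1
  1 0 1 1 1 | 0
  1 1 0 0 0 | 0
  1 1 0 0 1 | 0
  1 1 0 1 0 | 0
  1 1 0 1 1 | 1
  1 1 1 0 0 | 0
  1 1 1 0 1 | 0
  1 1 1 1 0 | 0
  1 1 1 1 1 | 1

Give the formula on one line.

(((b & e) | (~b & ~e)) & d)

  (b & e) = 00000000010101010000000001010101
  ~b = 11111111000000001111111100000000
  ~e = 10101010101010101010101010101010
  (~b & ~e) = 10101010000000001010101000000000
  ((b & e) | (~b & ~e)) = 10101010010101011010101001010101
  (((b & e) | (~b & ~e)) & d) = 00100010000100010010001000010001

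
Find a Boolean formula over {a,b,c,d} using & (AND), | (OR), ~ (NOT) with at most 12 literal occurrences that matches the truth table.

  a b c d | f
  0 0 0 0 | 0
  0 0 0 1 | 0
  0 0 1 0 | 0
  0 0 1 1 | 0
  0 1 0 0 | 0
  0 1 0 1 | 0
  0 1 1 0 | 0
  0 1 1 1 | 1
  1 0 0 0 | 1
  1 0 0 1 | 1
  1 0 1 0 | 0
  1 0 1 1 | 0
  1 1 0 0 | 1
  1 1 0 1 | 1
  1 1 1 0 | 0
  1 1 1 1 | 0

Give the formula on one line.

((a & ~c) | ((~a & (~c | b)) & ((~a | b) & (c & d))))

  ~c = 1100110011001100
  (a & ~c) = 0000000011001100
  ~a = 1111111100000000
  (~c | b) = 1100111111001111
  (~a & (~c | b)) = 1100111100000000
  (~a | b) = 1111111100001111
  (c & d) = 0001000100010001
  ((~a | b) & (c & d)) = 0001000100000001
  ((~a & (~c | b)) & ((~a | b) & (c & d))) = 0000000100000000
  ((a & ~c) | ((~a & (~c | b)) & ((~a | b) & (c & d)))) = 0000000111001100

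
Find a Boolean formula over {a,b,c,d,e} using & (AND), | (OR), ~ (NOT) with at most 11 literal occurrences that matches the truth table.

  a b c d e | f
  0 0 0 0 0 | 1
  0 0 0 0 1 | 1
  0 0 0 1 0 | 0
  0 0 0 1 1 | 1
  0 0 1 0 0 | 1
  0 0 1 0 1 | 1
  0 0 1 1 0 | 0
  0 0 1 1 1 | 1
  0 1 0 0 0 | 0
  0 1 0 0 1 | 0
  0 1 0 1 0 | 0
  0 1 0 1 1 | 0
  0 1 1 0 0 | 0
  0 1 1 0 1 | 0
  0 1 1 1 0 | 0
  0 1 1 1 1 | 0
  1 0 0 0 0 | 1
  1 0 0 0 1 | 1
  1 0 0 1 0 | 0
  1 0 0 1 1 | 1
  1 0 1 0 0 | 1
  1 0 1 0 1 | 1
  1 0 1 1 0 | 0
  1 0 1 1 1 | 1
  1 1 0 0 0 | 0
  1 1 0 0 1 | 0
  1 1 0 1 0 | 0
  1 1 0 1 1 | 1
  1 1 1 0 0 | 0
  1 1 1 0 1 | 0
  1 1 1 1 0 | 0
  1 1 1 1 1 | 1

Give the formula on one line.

  ~e = 10101010101010101010101010101010
  (d | ~e) = 10111011101110111011101110111011
  (b & (d | ~e)) = 00000000101110110000000010111011
  ~b = 11111111000000001111111100000000
  ((b & (d | ~e)) | ~b) = 11111111101110111111111110111011
  (a & ((b & (d | ~e)) | ~b)) = 00000000000000001111111110111011
  (d & (a & ((b & (d | ~e)) | ~b))) = 00000000000000000011001100110011
  ((d & (a & ((b & (d | ~e)) | ~b))) | ~b) = 11111111000000001111111100110011
  ~d = 11001100110011001100110011001100
  (~d | e) = 11011101110111011101110111011101
  (((d & (a & ((b & (d | ~e)) | ~b))) | ~b) & (~d | e)) = 11011101000000001101110100010001

(((d & (a & ((b & (d | ~e)) | ~b))) | ~b) & (~d | e))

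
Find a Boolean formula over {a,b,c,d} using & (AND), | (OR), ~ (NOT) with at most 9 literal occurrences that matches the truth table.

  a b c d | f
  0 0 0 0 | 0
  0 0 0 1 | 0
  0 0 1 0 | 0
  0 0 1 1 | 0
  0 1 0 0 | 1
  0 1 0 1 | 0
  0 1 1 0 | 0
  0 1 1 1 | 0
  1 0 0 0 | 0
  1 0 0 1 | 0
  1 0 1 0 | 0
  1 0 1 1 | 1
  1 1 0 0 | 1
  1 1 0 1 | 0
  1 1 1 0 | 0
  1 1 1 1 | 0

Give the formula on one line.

((~b | ~c) & ((c | ~d) & ((a & d) | b)))

  ~b = 1111000011110000
  ~c = 1100110011001100
  (~b | ~c) = 1111110011111100
  ~d = 1010101010101010
  (c | ~d) = 1011101110111011
  (a & d) = 0000000001010101
  ((a & d) | b) = 0000111101011111
  ((c | ~d) & ((a & d) | b)) = 0000101100011011
  ((~b | ~c) & ((c | ~d) & ((a & d) | b))) = 0000100000011000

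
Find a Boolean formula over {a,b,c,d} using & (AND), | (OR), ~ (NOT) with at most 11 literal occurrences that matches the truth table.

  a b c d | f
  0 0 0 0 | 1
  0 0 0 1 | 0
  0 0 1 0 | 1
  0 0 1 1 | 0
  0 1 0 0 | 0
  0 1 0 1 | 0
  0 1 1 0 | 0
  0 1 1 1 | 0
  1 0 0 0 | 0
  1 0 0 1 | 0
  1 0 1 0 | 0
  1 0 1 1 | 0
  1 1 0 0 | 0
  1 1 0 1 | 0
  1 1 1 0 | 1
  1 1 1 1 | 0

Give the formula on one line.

  ~d = 1010101010101010
  (b | ~d) = 1010111110101111
  ~a = 1111111100000000
  (~a | b) = 1111111100001111
  ~b = 1111000011110000
  (~b | c) = 1111001111110011
  ((~a | b) & (~b | c)) = 1111001100000011
  (~d & a) = 0000000010101010
  (~b | (~d & a)) = 1111000011111010
  (((~a | b) & (~b | c)) & (~b | (~d & a))) = 1111000000000010
  ((b | ~d) & (((~a | b) & (~b | c)) & (~b | (~d & a)))) = 1010000000000010

((b | ~d) & (((~a | b) & (~b | c)) & (~b | (~d & a))))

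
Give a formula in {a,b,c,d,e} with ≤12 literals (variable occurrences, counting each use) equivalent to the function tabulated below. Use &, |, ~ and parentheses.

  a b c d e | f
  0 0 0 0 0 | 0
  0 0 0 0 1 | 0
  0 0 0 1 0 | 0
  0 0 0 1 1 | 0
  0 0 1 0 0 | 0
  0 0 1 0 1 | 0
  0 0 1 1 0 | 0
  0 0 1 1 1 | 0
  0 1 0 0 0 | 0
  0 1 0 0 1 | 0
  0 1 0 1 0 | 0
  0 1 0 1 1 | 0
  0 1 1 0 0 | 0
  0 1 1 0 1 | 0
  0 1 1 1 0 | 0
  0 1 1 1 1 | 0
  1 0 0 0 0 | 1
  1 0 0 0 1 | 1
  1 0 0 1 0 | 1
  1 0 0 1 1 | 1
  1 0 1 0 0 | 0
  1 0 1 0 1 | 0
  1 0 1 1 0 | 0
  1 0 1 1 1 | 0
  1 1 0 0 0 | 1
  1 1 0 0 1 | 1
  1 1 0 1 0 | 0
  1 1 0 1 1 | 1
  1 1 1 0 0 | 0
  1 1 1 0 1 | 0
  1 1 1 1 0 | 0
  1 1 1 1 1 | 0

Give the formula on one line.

  ~b = 11111111000000001111111100000000
  ~a = 11111111111111110000000000000000
  ~c = 11110000111100001111000011110000
  (~c | b) = 11110000111111111111000011111111
  (~a | (~c | b)) = 11111111111111111111000011111111
  (e | (~a | (~c | b))) = 11111111111111111111010111111111
  ~d = 11001100110011001100110011001100
  (~d | e) = 11011101110111011101110111011101
  ((e | (~a | (~c | b))) & (~d | e)) = 11011101110111011101010111011101
  (~b | ((e | (~a | (~c | b))) & (~d | e))) = 11111111110111011111111111011101
  (a & ~c) = 00000000000000001111000011110000
  ((~b | ((e | (~a | (~c | b))) & (~d | e))) & (a & ~c)) = 00000000000000001111000011010000

((~b | ((e | (~a | (~c | b))) & (~d | e))) & (a & ~c))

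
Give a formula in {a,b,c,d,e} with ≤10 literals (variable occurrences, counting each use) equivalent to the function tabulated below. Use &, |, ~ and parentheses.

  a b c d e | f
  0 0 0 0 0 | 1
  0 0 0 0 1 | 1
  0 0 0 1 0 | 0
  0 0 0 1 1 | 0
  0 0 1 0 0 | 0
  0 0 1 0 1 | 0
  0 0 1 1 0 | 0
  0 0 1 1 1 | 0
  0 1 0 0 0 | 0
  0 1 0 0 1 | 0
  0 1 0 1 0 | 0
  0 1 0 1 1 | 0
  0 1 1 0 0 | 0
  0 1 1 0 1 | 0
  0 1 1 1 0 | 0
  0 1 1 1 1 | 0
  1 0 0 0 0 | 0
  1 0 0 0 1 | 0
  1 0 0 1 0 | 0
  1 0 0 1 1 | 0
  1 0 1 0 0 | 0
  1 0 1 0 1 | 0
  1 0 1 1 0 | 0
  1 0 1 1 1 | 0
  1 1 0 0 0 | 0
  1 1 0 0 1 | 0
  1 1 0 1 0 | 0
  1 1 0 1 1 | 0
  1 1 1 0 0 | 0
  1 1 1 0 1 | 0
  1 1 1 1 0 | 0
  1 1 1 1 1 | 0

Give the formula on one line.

  ~b = 11111111000000001111111100000000
  ~d = 11001100110011001100110011001100
  (~b & ~d) = 11001100000000001100110000000000
  (a & d) = 00000000000000000011001100110011
  ~a = 11111111111111110000000000000000
  ~c = 11110000111100001111000011110000
  (~a & ~c) = 11110000111100000000000000000000
  ((a & d) | (~a & ~c)) = 11110000111100000011001100110011
  (b | ((a & d) | (~a & ~c))) = 11110000111111110011001111111111
  ((~b & ~d) & (b | ((a & d) | (~a & ~c)))) = 11000000000000000000000000000000

((~b & ~d) & (b | ((a & d) | (~a & ~c))))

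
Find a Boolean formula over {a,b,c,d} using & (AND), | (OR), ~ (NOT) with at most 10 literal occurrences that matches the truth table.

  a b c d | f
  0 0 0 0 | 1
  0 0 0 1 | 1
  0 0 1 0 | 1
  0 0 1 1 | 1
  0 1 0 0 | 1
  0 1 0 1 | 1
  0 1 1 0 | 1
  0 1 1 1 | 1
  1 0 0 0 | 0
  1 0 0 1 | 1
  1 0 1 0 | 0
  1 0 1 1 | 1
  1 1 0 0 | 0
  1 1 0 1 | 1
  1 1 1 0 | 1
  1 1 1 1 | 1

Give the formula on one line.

((d | ~a) | ((c & ((c | d) & b)) & ~d))

  ~a = 1111111100000000
  (d | ~a) = 1111111101010101
  (c | d) = 0111011101110111
  ((c | d) & b) = 0000011100000111
  (c & ((c | d) & b)) = 0000001100000011
  ~d = 1010101010101010
  ((c & ((c | d) & b)) & ~d) = 0000001000000010
  ((d | ~a) | ((c & ((c | d) & b)) & ~d)) = 1111111101010111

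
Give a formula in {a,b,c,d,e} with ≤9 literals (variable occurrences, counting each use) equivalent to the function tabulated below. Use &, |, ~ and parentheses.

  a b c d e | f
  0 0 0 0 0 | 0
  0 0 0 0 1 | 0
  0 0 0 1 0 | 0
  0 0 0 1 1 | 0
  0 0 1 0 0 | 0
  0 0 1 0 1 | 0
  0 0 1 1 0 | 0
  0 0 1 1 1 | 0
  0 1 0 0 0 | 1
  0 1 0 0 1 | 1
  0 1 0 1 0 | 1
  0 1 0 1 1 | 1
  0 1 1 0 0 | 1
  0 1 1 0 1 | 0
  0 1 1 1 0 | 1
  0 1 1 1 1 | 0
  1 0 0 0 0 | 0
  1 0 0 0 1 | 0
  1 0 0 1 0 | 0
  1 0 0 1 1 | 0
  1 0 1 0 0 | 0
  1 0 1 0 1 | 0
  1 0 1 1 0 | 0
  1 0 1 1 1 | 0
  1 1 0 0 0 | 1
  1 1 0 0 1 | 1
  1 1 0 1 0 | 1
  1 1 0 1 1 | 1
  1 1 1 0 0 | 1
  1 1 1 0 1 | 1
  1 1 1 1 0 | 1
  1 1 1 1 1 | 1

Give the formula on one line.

((~e | (((b | (~e & ~a)) & ~c) | a)) & b)

  ~e = 10101010101010101010101010101010
  ~a = 11111111111111110000000000000000
  (~e & ~a) = 10101010101010100000000000000000
  (b | (~e & ~a)) = 10101010111111110000000011111111
  ~c = 11110000111100001111000011110000
  ((b | (~e & ~a)) & ~c) = 10100000111100000000000011110000
  (((b | (~e & ~a)) & ~c) | a) = 10100000111100001111111111111111
  (~e | (((b | (~e & ~a)) & ~c) | a)) = 10101010111110101111111111111111
  ((~e | (((b | (~e & ~a)) & ~c) | a)) & b) = 00000000111110100000000011111111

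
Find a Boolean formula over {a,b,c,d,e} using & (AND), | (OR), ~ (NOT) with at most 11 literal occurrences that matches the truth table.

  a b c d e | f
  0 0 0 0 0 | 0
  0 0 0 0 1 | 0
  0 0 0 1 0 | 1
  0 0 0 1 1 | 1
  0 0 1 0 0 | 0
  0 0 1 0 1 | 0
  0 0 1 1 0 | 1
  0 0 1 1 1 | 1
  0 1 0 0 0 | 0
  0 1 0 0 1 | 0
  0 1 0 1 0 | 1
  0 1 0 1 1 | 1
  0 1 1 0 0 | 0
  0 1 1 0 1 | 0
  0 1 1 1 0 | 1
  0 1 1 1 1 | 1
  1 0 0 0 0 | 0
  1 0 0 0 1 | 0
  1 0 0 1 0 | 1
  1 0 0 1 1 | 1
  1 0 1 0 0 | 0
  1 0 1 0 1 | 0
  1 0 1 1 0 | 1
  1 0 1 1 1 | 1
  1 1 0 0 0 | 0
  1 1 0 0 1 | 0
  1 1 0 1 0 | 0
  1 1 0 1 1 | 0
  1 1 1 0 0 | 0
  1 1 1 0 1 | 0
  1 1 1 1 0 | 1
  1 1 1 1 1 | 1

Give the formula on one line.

  ~a = 11111111111111110000000000000000
  (~a | c) = 11111111111111110000111100001111
  ~b = 11111111000000001111111100000000
  ~d = 11001100110011001100110011001100
  (~b | ~d) = 11111111110011001111111111001100
  ((~a | c) | (~b | ~d)) = 11111111111111111111111111001111
  (e | b) = 01010101111111110101010111111111
  ((e | b) | d) = 01110111111111110111011111111111
  (((~a | c) | (~b | ~d)) & ((e | b) | d)) = 01110111111111110111011111001111
  ((((~a | c) | (~b | ~d)) & ((e | b) | d)) & d) = 00110011001100110011001100000011

((((~a | c) | (~b | ~d)) & ((e | b) | d)) & d)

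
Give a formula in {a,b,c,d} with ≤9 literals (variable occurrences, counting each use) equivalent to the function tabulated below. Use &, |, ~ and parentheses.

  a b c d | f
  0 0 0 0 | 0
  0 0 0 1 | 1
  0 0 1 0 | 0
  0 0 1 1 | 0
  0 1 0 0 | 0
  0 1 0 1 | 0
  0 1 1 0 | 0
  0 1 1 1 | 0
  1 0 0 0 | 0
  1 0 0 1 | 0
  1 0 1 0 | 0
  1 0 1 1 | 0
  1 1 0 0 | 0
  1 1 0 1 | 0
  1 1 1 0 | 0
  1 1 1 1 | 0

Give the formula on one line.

  ~d = 1010101010101010
  ~b = 1111000011110000
  (~d & ~b) = 1010000010100000
  (a | c) = 0011001111111111
  ((~d & ~b) & (a | c)) = 0010000010100000
  (d | ((~d & ~b) & (a | c))) = 0111010111110101
  ~a = 1111111100000000
  ((d | ((~d & ~b) & (a | c))) & ~a) = 0111010100000000
  ~c = 1100110011001100
  (~c & d) = 0100010001000100
  (~b & (~c & d)) = 0100000001000000
  (((d | ((~d & ~b) & (a | c))) & ~a) & (~b & (~c & d))) = 0100000000000000

(((d | ((~d & ~b) & (a | c))) & ~a) & (~b & (~c & d)))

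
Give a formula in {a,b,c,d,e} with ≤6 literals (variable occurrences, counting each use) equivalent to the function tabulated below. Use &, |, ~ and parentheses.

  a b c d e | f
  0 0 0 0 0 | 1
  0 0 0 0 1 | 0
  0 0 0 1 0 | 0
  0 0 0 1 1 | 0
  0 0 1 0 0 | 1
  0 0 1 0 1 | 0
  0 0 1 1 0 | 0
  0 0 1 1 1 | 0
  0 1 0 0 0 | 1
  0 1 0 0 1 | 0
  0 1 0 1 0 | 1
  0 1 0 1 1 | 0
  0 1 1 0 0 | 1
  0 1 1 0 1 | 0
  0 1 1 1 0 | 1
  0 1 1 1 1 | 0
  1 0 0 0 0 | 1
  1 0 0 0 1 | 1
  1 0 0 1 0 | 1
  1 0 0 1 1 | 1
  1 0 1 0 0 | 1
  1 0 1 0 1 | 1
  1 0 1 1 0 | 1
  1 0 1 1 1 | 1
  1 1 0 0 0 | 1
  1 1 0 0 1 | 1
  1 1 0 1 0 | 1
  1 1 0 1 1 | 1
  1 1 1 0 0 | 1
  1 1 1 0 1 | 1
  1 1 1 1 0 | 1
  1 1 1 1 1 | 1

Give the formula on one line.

  ~e = 10101010101010101010101010101010
  (~e & b) = 00000000101010100000000010101010
  ((~e & b) | a) = 00000000101010101111111111111111
  ~d = 11001100110011001100110011001100
  (~e & ~d) = 10001000100010001000100010001000
  (((~e & b) | a) | (~e & ~d)) = 10001000101010101111111111111111

(((~e & b) | a) | (~e & ~d))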